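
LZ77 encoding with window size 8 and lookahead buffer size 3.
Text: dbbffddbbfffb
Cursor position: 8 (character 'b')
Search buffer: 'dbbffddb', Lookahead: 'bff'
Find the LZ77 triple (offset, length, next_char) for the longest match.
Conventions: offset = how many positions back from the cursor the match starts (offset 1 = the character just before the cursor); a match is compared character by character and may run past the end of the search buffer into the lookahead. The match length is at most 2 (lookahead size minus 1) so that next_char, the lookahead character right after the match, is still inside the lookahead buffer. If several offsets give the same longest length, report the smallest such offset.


Try each offset into the search buffer:
  offset=1 (pos 7, char 'b'): match length 1
  offset=2 (pos 6, char 'd'): match length 0
  offset=3 (pos 5, char 'd'): match length 0
  offset=4 (pos 4, char 'f'): match length 0
  offset=5 (pos 3, char 'f'): match length 0
  offset=6 (pos 2, char 'b'): match length 2
  offset=7 (pos 1, char 'b'): match length 1
  offset=8 (pos 0, char 'd'): match length 0
Longest match has length 2 at offset 6.
next_char = character at position 8 + 2 = 10 -> 'f'

Best match: offset=6, length=2 (matching 'bf' starting at position 2)
LZ77 triple: (6, 2, 'f')


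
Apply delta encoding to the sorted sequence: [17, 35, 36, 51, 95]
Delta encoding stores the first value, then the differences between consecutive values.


First value: 17
Deltas:
  35 - 17 = 18
  36 - 35 = 1
  51 - 36 = 15
  95 - 51 = 44


Delta encoded: [17, 18, 1, 15, 44]


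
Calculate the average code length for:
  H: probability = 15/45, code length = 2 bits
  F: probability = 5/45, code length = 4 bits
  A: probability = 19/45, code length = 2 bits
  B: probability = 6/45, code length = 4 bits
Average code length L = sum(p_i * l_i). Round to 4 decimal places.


Weighted contributions p_i * l_i:
  H: (15/45) * 2 = 30/45
  F: (5/45) * 4 = 20/45
  A: (19/45) * 2 = 38/45
  B: (6/45) * 4 = 24/45
Sum = (30 + 20 + 38 + 24)/45 = 112/45

L = 112/45 = 2.4889 bits/symbol


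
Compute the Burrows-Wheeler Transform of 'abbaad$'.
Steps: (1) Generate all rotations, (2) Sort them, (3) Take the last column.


Rotations (sorted):
  0: $abbaad -> last char: d
  1: aad$abb -> last char: b
  2: abbaad$ -> last char: $
  3: ad$abba -> last char: a
  4: baad$ab -> last char: b
  5: bbaad$a -> last char: a
  6: d$abbaa -> last char: a


BWT = db$abaa


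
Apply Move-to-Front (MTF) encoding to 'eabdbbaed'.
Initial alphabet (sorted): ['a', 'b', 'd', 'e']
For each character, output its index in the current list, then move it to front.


MTF encoding:
'e': index 3 in ['a', 'b', 'd', 'e'] -> ['e', 'a', 'b', 'd']
'a': index 1 in ['e', 'a', 'b', 'd'] -> ['a', 'e', 'b', 'd']
'b': index 2 in ['a', 'e', 'b', 'd'] -> ['b', 'a', 'e', 'd']
'd': index 3 in ['b', 'a', 'e', 'd'] -> ['d', 'b', 'a', 'e']
'b': index 1 in ['d', 'b', 'a', 'e'] -> ['b', 'd', 'a', 'e']
'b': index 0 in ['b', 'd', 'a', 'e'] -> ['b', 'd', 'a', 'e']
'a': index 2 in ['b', 'd', 'a', 'e'] -> ['a', 'b', 'd', 'e']
'e': index 3 in ['a', 'b', 'd', 'e'] -> ['e', 'a', 'b', 'd']
'd': index 3 in ['e', 'a', 'b', 'd'] -> ['d', 'e', 'a', 'b']


Output: [3, 1, 2, 3, 1, 0, 2, 3, 3]


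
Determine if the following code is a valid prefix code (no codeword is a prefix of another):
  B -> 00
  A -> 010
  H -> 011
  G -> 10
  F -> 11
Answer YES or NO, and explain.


Checking each pair (does one codeword prefix another?):
  B='00' vs A='010': no prefix
  B='00' vs H='011': no prefix
  B='00' vs G='10': no prefix
  B='00' vs F='11': no prefix
  A='010' vs B='00': no prefix
  A='010' vs H='011': no prefix
  A='010' vs G='10': no prefix
  A='010' vs F='11': no prefix
  H='011' vs B='00': no prefix
  H='011' vs A='010': no prefix
  H='011' vs G='10': no prefix
  H='011' vs F='11': no prefix
  G='10' vs B='00': no prefix
  G='10' vs A='010': no prefix
  G='10' vs H='011': no prefix
  G='10' vs F='11': no prefix
  F='11' vs B='00': no prefix
  F='11' vs A='010': no prefix
  F='11' vs H='011': no prefix
  F='11' vs G='10': no prefix
No violation found over all pairs.

YES -- this is a valid prefix code. No codeword is a prefix of any other codeword.


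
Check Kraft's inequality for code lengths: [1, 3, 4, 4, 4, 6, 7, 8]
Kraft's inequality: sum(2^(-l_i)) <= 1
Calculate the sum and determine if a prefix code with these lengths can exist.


Sum = 2^(-1) + 2^(-3) + 2^(-4) + 2^(-4) + 2^(-4) + 2^(-6) + 2^(-7) + 2^(-8)
    = 0.5 + 0.125 + 0.0625 + 0.0625 + 0.0625 + 0.015625 + 0.0078125 + 0.00390625
    = 215/256 = 0.83984375
Since 0.83984375 <= 1, Kraft's inequality IS satisfied.
A prefix code with these lengths CAN exist.

Kraft sum = 0.83984375. Satisfied.


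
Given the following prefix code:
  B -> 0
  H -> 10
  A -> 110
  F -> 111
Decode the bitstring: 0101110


Decoding step by step:
Bits 0 -> B
Bits 10 -> H
Bits 111 -> F
Bits 0 -> B


Decoded message: BHFB


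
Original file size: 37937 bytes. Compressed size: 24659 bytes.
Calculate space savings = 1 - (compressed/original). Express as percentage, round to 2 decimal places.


ratio = compressed/original = 24659/37937 = 0.649999
savings = 1 - ratio = 1 - 0.649999 = 0.350001
as a percentage: 0.350001 * 100 = 35.0%

Space savings = 1 - 24659/37937 = 35.0%


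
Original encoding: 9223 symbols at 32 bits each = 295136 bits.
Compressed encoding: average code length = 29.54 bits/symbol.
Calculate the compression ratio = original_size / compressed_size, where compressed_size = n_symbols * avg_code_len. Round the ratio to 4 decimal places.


original_size = n_symbols * orig_bits = 9223 * 32 = 295136 bits
compressed_size = n_symbols * avg_code_len = 9223 * 29.54 = 272447.42 bits
ratio = original_size / compressed_size = 295136 / 272447.42 = 1.0833

Compression ratio = 1.0833


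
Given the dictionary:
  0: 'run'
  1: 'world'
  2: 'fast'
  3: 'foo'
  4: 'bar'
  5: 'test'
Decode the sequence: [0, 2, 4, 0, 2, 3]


Look up each index in the dictionary:
  0 -> 'run'
  2 -> 'fast'
  4 -> 'bar'
  0 -> 'run'
  2 -> 'fast'
  3 -> 'foo'

Decoded: "run fast bar run fast foo"


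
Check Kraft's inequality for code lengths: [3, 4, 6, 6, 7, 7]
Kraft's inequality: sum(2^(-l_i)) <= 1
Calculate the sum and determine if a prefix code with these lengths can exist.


Sum = 2^(-3) + 2^(-4) + 2^(-6) + 2^(-6) + 2^(-7) + 2^(-7)
    = 0.125 + 0.0625 + 0.015625 + 0.015625 + 0.0078125 + 0.0078125
    = 30/128 = 0.234375
Since 0.234375 <= 1, Kraft's inequality IS satisfied.
A prefix code with these lengths CAN exist.

Kraft sum = 0.234375. Satisfied.


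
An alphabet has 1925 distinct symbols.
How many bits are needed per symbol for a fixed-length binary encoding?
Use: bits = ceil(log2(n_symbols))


log2(1925) = 10.9106
Bracket: 2^10 = 1024 < 1925 <= 2^11 = 2048
So ceil(log2(1925)) = 11

bits = ceil(log2(1925)) = ceil(10.9106) = 11 bits


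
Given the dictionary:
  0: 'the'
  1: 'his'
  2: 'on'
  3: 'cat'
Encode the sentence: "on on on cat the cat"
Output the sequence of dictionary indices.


Look up each word in the dictionary:
  'on' -> 2
  'on' -> 2
  'on' -> 2
  'cat' -> 3
  'the' -> 0
  'cat' -> 3

Encoded: [2, 2, 2, 3, 0, 3]


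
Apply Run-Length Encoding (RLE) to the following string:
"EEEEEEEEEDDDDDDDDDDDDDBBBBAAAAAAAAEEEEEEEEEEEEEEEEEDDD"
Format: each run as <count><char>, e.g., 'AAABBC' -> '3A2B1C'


Scanning runs left to right:
  i=0: run of 'E' x 9 -> '9E'
  i=9: run of 'D' x 13 -> '13D'
  i=22: run of 'B' x 4 -> '4B'
  i=26: run of 'A' x 8 -> '8A'
  i=34: run of 'E' x 17 -> '17E'
  i=51: run of 'D' x 3 -> '3D'

RLE = 9E13D4B8A17E3D


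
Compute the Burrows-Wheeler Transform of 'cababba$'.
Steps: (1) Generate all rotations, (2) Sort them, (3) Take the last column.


Rotations (sorted):
  0: $cababba -> last char: a
  1: a$cababb -> last char: b
  2: ababba$c -> last char: c
  3: abba$cab -> last char: b
  4: ba$cabab -> last char: b
  5: babba$ca -> last char: a
  6: bba$caba -> last char: a
  7: cababba$ -> last char: $


BWT = abcbbaa$


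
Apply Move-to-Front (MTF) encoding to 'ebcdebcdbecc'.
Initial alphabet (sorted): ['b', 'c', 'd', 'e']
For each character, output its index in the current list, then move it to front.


MTF encoding:
'e': index 3 in ['b', 'c', 'd', 'e'] -> ['e', 'b', 'c', 'd']
'b': index 1 in ['e', 'b', 'c', 'd'] -> ['b', 'e', 'c', 'd']
'c': index 2 in ['b', 'e', 'c', 'd'] -> ['c', 'b', 'e', 'd']
'd': index 3 in ['c', 'b', 'e', 'd'] -> ['d', 'c', 'b', 'e']
'e': index 3 in ['d', 'c', 'b', 'e'] -> ['e', 'd', 'c', 'b']
'b': index 3 in ['e', 'd', 'c', 'b'] -> ['b', 'e', 'd', 'c']
'c': index 3 in ['b', 'e', 'd', 'c'] -> ['c', 'b', 'e', 'd']
'd': index 3 in ['c', 'b', 'e', 'd'] -> ['d', 'c', 'b', 'e']
'b': index 2 in ['d', 'c', 'b', 'e'] -> ['b', 'd', 'c', 'e']
'e': index 3 in ['b', 'd', 'c', 'e'] -> ['e', 'b', 'd', 'c']
'c': index 3 in ['e', 'b', 'd', 'c'] -> ['c', 'e', 'b', 'd']
'c': index 0 in ['c', 'e', 'b', 'd'] -> ['c', 'e', 'b', 'd']


Output: [3, 1, 2, 3, 3, 3, 3, 3, 2, 3, 3, 0]


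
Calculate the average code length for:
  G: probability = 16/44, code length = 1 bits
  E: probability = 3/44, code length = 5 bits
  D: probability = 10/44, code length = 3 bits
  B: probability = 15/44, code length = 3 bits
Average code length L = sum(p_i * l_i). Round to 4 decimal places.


Weighted contributions p_i * l_i:
  G: (16/44) * 1 = 16/44
  E: (3/44) * 5 = 15/44
  D: (10/44) * 3 = 30/44
  B: (15/44) * 3 = 45/44
Sum = (16 + 15 + 30 + 45)/44 = 106/44

L = 106/44 = 2.4091 bits/symbol


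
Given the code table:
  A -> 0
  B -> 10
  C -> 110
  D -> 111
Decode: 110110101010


Decoding:
110 -> C
110 -> C
10 -> B
10 -> B
10 -> B


Result: CCBBB


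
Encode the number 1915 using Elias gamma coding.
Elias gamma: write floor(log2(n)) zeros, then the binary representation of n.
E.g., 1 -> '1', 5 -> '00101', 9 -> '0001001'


num_bits = floor(log2(1915)) + 1 = 11
leading_zeros = num_bits - 1 = 10
binary(1915) = 11101111011

Elias gamma(1915) = '0000000000' + '11101111011' = 000000000011101111011 (21 bits)


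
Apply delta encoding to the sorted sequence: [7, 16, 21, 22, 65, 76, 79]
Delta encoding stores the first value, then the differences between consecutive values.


First value: 7
Deltas:
  16 - 7 = 9
  21 - 16 = 5
  22 - 21 = 1
  65 - 22 = 43
  76 - 65 = 11
  79 - 76 = 3


Delta encoded: [7, 9, 5, 1, 43, 11, 3]


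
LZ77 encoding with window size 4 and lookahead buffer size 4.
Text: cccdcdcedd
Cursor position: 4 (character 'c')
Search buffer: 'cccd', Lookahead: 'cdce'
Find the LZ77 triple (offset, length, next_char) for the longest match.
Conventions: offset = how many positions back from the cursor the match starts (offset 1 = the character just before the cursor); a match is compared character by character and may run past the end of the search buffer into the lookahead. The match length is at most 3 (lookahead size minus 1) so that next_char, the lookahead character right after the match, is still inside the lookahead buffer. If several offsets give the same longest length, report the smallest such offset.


Try each offset into the search buffer:
  offset=1 (pos 3, char 'd'): match length 0
  offset=2 (pos 2, char 'c'): match length 3
  offset=3 (pos 1, char 'c'): match length 1
  offset=4 (pos 0, char 'c'): match length 1
Longest match has length 3 at offset 2.
next_char = character at position 4 + 3 = 7 -> 'e'

Best match: offset=2, length=3 (matching 'cdc' starting at position 2)
LZ77 triple: (2, 3, 'e')


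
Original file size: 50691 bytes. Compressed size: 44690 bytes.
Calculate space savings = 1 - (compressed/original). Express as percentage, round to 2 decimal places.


ratio = compressed/original = 44690/50691 = 0.881616
savings = 1 - ratio = 1 - 0.881616 = 0.118384
as a percentage: 0.118384 * 100 = 11.84%

Space savings = 1 - 44690/50691 = 11.84%


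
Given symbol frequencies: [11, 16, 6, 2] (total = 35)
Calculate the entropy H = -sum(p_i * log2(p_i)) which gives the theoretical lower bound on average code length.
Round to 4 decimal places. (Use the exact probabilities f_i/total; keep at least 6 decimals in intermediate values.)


Per-symbol terms -p_i * log2(p_i) with p_i = f_i/35:
  p = 11/35 = 0.314286: log2(p) = -1.669851, -p*log2(p) = 0.524810
  p = 16/35 = 0.457143: log2(p) = -1.129283, -p*log2(p) = 0.516244
  p = 6/35 = 0.171429: log2(p) = -2.544321, -p*log2(p) = 0.436169
  p = 2/35 = 0.057143: log2(p) = -4.129283, -p*log2(p) = 0.235959
H = 0.524810 + 0.516244 + 0.436169 + 0.235959 = 1.713182

H = 1.7132 bits/symbol


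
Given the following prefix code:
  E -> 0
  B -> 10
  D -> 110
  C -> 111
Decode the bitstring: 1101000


Decoding step by step:
Bits 110 -> D
Bits 10 -> B
Bits 0 -> E
Bits 0 -> E


Decoded message: DBEE


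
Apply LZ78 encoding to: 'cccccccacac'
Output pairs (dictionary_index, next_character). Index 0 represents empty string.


LZ78 encoding steps:
Dictionary: {0: ''}
Step 1: w='' (idx 0), next='c' -> output (0, 'c'), add 'c' as idx 1
Step 2: w='c' (idx 1), next='c' -> output (1, 'c'), add 'cc' as idx 2
Step 3: w='cc' (idx 2), next='c' -> output (2, 'c'), add 'ccc' as idx 3
Step 4: w='c' (idx 1), next='a' -> output (1, 'a'), add 'ca' as idx 4
Step 5: w='ca' (idx 4), next='c' -> output (4, 'c'), add 'cac' as idx 5


Encoded: [(0, 'c'), (1, 'c'), (2, 'c'), (1, 'a'), (4, 'c')]


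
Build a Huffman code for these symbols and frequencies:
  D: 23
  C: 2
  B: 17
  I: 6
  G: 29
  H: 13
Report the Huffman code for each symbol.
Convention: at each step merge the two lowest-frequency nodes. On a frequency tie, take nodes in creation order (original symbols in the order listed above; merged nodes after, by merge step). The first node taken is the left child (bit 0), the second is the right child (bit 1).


Huffman tree construction:
Step 1: Merge C(2) + I(6) = 8
Step 2: Merge (C+I)(8) + H(13) = 21
Step 3: Merge B(17) + ((C+I)+H)(21) = 38
Step 4: Merge D(23) + G(29) = 52
Step 5: Merge (B+((C+I)+H))(38) + (D+G)(52) = 90
Read each symbol's code off the tree from the root (left child = 0, right child = 1).

Codes:
  D: 10 (length 2)
  C: 0100 (length 4)
  B: 00 (length 2)
  I: 0101 (length 4)
  G: 11 (length 2)
  H: 011 (length 3)
Average code length: 209/90 = 2.3222 bits/symbol


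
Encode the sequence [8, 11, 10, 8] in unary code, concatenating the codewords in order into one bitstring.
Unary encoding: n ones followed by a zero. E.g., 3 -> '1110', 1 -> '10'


Encode each number as n ones followed by a terminating 0:
  8 -> 111111110 (9 bits)
  11 -> 111111111110 (12 bits)
  10 -> 11111111110 (11 bits)
  8 -> 111111110 (9 bits)
Total length = 9 + 12 + 11 + 9 = 41 bits.

Unary([8, 11, 10, 8]) = 11111111011111111111011111111110111111110 (41 bits)


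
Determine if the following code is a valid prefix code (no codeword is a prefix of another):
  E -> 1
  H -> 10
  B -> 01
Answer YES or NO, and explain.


Checking each pair (does one codeword prefix another?):
  E='1' vs H='10': prefix -- VIOLATION

NO -- this is NOT a valid prefix code. E (1) is a prefix of H (10).


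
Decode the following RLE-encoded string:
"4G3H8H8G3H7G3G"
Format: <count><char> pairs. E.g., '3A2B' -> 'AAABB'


Expanding each <count><char> pair:
  4G -> 'GGGG'
  3H -> 'HHH'
  8H -> 'HHHHHHHH'
  8G -> 'GGGGGGGG'
  3H -> 'HHH'
  7G -> 'GGGGGGG'
  3G -> 'GGG'

Decoded = GGGGHHHHHHHHHHHGGGGGGGGHHHGGGGGGGGGG


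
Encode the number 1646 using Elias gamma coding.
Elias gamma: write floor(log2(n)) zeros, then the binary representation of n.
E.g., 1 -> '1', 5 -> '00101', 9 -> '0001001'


num_bits = floor(log2(1646)) + 1 = 11
leading_zeros = num_bits - 1 = 10
binary(1646) = 11001101110

Elias gamma(1646) = '0000000000' + '11001101110' = 000000000011001101110 (21 bits)


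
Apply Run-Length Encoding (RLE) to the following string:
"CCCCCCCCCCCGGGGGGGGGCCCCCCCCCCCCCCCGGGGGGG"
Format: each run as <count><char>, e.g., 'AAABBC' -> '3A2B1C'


Scanning runs left to right:
  i=0: run of 'C' x 11 -> '11C'
  i=11: run of 'G' x 9 -> '9G'
  i=20: run of 'C' x 15 -> '15C'
  i=35: run of 'G' x 7 -> '7G'

RLE = 11C9G15C7G


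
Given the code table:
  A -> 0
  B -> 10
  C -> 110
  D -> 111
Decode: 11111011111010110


Decoding:
111 -> D
110 -> C
111 -> D
110 -> C
10 -> B
110 -> C


Result: DCDCBC


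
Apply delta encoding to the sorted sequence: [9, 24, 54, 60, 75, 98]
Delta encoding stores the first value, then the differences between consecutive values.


First value: 9
Deltas:
  24 - 9 = 15
  54 - 24 = 30
  60 - 54 = 6
  75 - 60 = 15
  98 - 75 = 23


Delta encoded: [9, 15, 30, 6, 15, 23]


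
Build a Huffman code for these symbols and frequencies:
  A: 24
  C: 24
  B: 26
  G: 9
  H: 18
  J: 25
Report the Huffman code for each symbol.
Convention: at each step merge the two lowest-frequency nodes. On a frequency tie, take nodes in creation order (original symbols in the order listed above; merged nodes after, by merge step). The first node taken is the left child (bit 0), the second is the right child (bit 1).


Huffman tree construction:
Step 1: Merge G(9) + H(18) = 27
Step 2: Merge A(24) + C(24) = 48
Step 3: Merge J(25) + B(26) = 51
Step 4: Merge (G+H)(27) + (A+C)(48) = 75
Step 5: Merge (J+B)(51) + ((G+H)+(A+C))(75) = 126
Read each symbol's code off the tree from the root (left child = 0, right child = 1).

Codes:
  A: 110 (length 3)
  C: 111 (length 3)
  B: 01 (length 2)
  G: 100 (length 3)
  H: 101 (length 3)
  J: 00 (length 2)
Average code length: 327/126 = 2.5952 bits/symbol


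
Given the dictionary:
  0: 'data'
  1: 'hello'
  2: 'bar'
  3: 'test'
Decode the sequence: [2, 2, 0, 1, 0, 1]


Look up each index in the dictionary:
  2 -> 'bar'
  2 -> 'bar'
  0 -> 'data'
  1 -> 'hello'
  0 -> 'data'
  1 -> 'hello'

Decoded: "bar bar data hello data hello"


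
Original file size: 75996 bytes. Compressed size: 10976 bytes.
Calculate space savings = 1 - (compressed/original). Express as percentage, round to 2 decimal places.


ratio = compressed/original = 10976/75996 = 0.144429
savings = 1 - ratio = 1 - 0.144429 = 0.855571
as a percentage: 0.855571 * 100 = 85.56%

Space savings = 1 - 10976/75996 = 85.56%


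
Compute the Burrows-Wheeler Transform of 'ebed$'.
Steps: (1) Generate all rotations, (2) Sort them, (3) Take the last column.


Rotations (sorted):
  0: $ebed -> last char: d
  1: bed$e -> last char: e
  2: d$ebe -> last char: e
  3: ebed$ -> last char: $
  4: ed$eb -> last char: b


BWT = dee$b


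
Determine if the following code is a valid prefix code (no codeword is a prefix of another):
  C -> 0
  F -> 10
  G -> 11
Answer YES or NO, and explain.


Checking each pair (does one codeword prefix another?):
  C='0' vs F='10': no prefix
  C='0' vs G='11': no prefix
  F='10' vs C='0': no prefix
  F='10' vs G='11': no prefix
  G='11' vs C='0': no prefix
  G='11' vs F='10': no prefix
No violation found over all pairs.

YES -- this is a valid prefix code. No codeword is a prefix of any other codeword.


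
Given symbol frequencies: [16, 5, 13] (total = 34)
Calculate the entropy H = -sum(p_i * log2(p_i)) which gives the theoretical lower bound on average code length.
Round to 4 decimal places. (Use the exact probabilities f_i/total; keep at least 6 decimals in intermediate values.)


Per-symbol terms -p_i * log2(p_i) with p_i = f_i/34:
  p = 16/34 = 0.470588: log2(p) = -1.087463, -p*log2(p) = 0.511747
  p = 5/34 = 0.147059: log2(p) = -2.765535, -p*log2(p) = 0.406696
  p = 13/34 = 0.382353: log2(p) = -1.387023, -p*log2(p) = 0.530332
H = 0.511747 + 0.406696 + 0.530332 = 1.448775

H = 1.4488 bits/symbol


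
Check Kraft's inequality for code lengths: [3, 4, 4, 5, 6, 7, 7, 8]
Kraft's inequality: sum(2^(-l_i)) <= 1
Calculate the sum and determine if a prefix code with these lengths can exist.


Sum = 2^(-3) + 2^(-4) + 2^(-4) + 2^(-5) + 2^(-6) + 2^(-7) + 2^(-7) + 2^(-8)
    = 0.125 + 0.0625 + 0.0625 + 0.03125 + 0.015625 + 0.0078125 + 0.0078125 + 0.00390625
    = 81/256 = 0.31640625
Since 0.31640625 <= 1, Kraft's inequality IS satisfied.
A prefix code with these lengths CAN exist.

Kraft sum = 0.31640625. Satisfied.


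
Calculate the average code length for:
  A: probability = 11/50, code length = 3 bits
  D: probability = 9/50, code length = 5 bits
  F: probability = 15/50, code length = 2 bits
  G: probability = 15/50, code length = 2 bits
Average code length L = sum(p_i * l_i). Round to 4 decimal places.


Weighted contributions p_i * l_i:
  A: (11/50) * 3 = 33/50
  D: (9/50) * 5 = 45/50
  F: (15/50) * 2 = 30/50
  G: (15/50) * 2 = 30/50
Sum = (33 + 45 + 30 + 30)/50 = 138/50

L = 138/50 = 2.7600 bits/symbol


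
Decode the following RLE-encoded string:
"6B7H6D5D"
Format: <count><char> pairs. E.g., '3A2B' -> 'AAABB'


Expanding each <count><char> pair:
  6B -> 'BBBBBB'
  7H -> 'HHHHHHH'
  6D -> 'DDDDDD'
  5D -> 'DDDDD'

Decoded = BBBBBBHHHHHHHDDDDDDDDDDD


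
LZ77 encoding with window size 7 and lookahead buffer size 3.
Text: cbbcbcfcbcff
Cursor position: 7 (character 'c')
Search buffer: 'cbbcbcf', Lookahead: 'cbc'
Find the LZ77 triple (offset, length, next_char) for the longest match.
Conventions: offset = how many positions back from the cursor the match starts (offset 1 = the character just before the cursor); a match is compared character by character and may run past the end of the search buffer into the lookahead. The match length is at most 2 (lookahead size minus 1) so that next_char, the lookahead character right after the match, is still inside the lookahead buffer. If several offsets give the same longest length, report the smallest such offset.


Try each offset into the search buffer:
  offset=1 (pos 6, char 'f'): match length 0
  offset=2 (pos 5, char 'c'): match length 1
  offset=3 (pos 4, char 'b'): match length 0
  offset=4 (pos 3, char 'c'): match length 2
  offset=5 (pos 2, char 'b'): match length 0
  offset=6 (pos 1, char 'b'): match length 0
  offset=7 (pos 0, char 'c'): match length 2
Longest match has length 2, found at offsets 4, 7; take the smallest, offset 4.
next_char = character at position 7 + 2 = 9 -> 'c'

Best match: offset=4, length=2 (matching 'cb' starting at position 3)
LZ77 triple: (4, 2, 'c')


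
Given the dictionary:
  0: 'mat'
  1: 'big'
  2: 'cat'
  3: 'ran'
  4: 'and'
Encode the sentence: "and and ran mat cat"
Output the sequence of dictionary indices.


Look up each word in the dictionary:
  'and' -> 4
  'and' -> 4
  'ran' -> 3
  'mat' -> 0
  'cat' -> 2

Encoded: [4, 4, 3, 0, 2]


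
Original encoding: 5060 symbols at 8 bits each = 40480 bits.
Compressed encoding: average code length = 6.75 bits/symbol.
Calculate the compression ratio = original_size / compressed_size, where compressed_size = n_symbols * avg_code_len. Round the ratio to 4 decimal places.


original_size = n_symbols * orig_bits = 5060 * 8 = 40480 bits
compressed_size = n_symbols * avg_code_len = 5060 * 6.75 = 34155.0 bits
ratio = original_size / compressed_size = 40480 / 34155.0 = 1.1852

Compression ratio = 1.1852


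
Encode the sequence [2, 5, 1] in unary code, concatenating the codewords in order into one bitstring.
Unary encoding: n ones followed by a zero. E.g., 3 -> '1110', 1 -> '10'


Encode each number as n ones followed by a terminating 0:
  2 -> 110 (3 bits)
  5 -> 111110 (6 bits)
  1 -> 10 (2 bits)
Total length = 3 + 6 + 2 = 11 bits.

Unary([2, 5, 1]) = 11011111010 (11 bits)


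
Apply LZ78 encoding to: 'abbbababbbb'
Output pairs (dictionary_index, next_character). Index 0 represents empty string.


LZ78 encoding steps:
Dictionary: {0: ''}
Step 1: w='' (idx 0), next='a' -> output (0, 'a'), add 'a' as idx 1
Step 2: w='' (idx 0), next='b' -> output (0, 'b'), add 'b' as idx 2
Step 3: w='b' (idx 2), next='b' -> output (2, 'b'), add 'bb' as idx 3
Step 4: w='a' (idx 1), next='b' -> output (1, 'b'), add 'ab' as idx 4
Step 5: w='ab' (idx 4), next='b' -> output (4, 'b'), add 'abb' as idx 5
Step 6: w='bb' (idx 3), end of input -> output (3, '')


Encoded: [(0, 'a'), (0, 'b'), (2, 'b'), (1, 'b'), (4, 'b'), (3, '')]


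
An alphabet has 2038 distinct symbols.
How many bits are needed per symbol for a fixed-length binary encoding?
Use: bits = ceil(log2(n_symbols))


log2(2038) = 10.9929
Bracket: 2^10 = 1024 < 2038 <= 2^11 = 2048
So ceil(log2(2038)) = 11

bits = ceil(log2(2038)) = ceil(10.9929) = 11 bits


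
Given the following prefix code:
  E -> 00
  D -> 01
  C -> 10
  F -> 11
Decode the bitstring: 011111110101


Decoding step by step:
Bits 01 -> D
Bits 11 -> F
Bits 11 -> F
Bits 11 -> F
Bits 01 -> D
Bits 01 -> D


Decoded message: DFFFDD


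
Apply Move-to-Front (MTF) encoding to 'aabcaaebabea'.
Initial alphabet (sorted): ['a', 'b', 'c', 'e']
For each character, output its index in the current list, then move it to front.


MTF encoding:
'a': index 0 in ['a', 'b', 'c', 'e'] -> ['a', 'b', 'c', 'e']
'a': index 0 in ['a', 'b', 'c', 'e'] -> ['a', 'b', 'c', 'e']
'b': index 1 in ['a', 'b', 'c', 'e'] -> ['b', 'a', 'c', 'e']
'c': index 2 in ['b', 'a', 'c', 'e'] -> ['c', 'b', 'a', 'e']
'a': index 2 in ['c', 'b', 'a', 'e'] -> ['a', 'c', 'b', 'e']
'a': index 0 in ['a', 'c', 'b', 'e'] -> ['a', 'c', 'b', 'e']
'e': index 3 in ['a', 'c', 'b', 'e'] -> ['e', 'a', 'c', 'b']
'b': index 3 in ['e', 'a', 'c', 'b'] -> ['b', 'e', 'a', 'c']
'a': index 2 in ['b', 'e', 'a', 'c'] -> ['a', 'b', 'e', 'c']
'b': index 1 in ['a', 'b', 'e', 'c'] -> ['b', 'a', 'e', 'c']
'e': index 2 in ['b', 'a', 'e', 'c'] -> ['e', 'b', 'a', 'c']
'a': index 2 in ['e', 'b', 'a', 'c'] -> ['a', 'e', 'b', 'c']


Output: [0, 0, 1, 2, 2, 0, 3, 3, 2, 1, 2, 2]


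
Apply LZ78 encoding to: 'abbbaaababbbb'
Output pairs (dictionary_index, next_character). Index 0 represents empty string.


LZ78 encoding steps:
Dictionary: {0: ''}
Step 1: w='' (idx 0), next='a' -> output (0, 'a'), add 'a' as idx 1
Step 2: w='' (idx 0), next='b' -> output (0, 'b'), add 'b' as idx 2
Step 3: w='b' (idx 2), next='b' -> output (2, 'b'), add 'bb' as idx 3
Step 4: w='a' (idx 1), next='a' -> output (1, 'a'), add 'aa' as idx 4
Step 5: w='a' (idx 1), next='b' -> output (1, 'b'), add 'ab' as idx 5
Step 6: w='ab' (idx 5), next='b' -> output (5, 'b'), add 'abb' as idx 6
Step 7: w='bb' (idx 3), end of input -> output (3, '')


Encoded: [(0, 'a'), (0, 'b'), (2, 'b'), (1, 'a'), (1, 'b'), (5, 'b'), (3, '')]


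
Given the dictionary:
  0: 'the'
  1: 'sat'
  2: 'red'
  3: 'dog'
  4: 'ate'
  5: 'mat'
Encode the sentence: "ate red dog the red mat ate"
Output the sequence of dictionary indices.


Look up each word in the dictionary:
  'ate' -> 4
  'red' -> 2
  'dog' -> 3
  'the' -> 0
  'red' -> 2
  'mat' -> 5
  'ate' -> 4

Encoded: [4, 2, 3, 0, 2, 5, 4]


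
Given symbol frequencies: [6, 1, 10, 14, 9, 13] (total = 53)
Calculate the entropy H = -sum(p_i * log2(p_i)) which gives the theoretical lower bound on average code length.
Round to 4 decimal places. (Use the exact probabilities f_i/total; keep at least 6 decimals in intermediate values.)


Per-symbol terms -p_i * log2(p_i) with p_i = f_i/53:
  p = 6/53 = 0.113208: log2(p) = -3.142958, -p*log2(p) = 0.355807
  p = 1/53 = 0.018868: log2(p) = -5.727920, -p*log2(p) = 0.108074
  p = 10/53 = 0.188679: log2(p) = -2.405992, -p*log2(p) = 0.453961
  p = 14/53 = 0.264151: log2(p) = -1.920566, -p*log2(p) = 0.507319
  p = 9/53 = 0.169811: log2(p) = -2.557995, -p*log2(p) = 0.434377
  p = 13/53 = 0.245283: log2(p) = -2.027481, -p*log2(p) = 0.497307
H = 0.355807 + 0.108074 + 0.453961 + 0.507319 + 0.434377 + 0.497307 = 2.356845

H = 2.3568 bits/symbol


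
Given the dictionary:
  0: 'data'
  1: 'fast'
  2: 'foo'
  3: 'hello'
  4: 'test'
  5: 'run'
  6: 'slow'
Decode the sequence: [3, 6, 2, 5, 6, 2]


Look up each index in the dictionary:
  3 -> 'hello'
  6 -> 'slow'
  2 -> 'foo'
  5 -> 'run'
  6 -> 'slow'
  2 -> 'foo'

Decoded: "hello slow foo run slow foo"


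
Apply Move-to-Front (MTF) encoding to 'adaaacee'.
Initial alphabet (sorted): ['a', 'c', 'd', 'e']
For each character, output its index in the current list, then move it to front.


MTF encoding:
'a': index 0 in ['a', 'c', 'd', 'e'] -> ['a', 'c', 'd', 'e']
'd': index 2 in ['a', 'c', 'd', 'e'] -> ['d', 'a', 'c', 'e']
'a': index 1 in ['d', 'a', 'c', 'e'] -> ['a', 'd', 'c', 'e']
'a': index 0 in ['a', 'd', 'c', 'e'] -> ['a', 'd', 'c', 'e']
'a': index 0 in ['a', 'd', 'c', 'e'] -> ['a', 'd', 'c', 'e']
'c': index 2 in ['a', 'd', 'c', 'e'] -> ['c', 'a', 'd', 'e']
'e': index 3 in ['c', 'a', 'd', 'e'] -> ['e', 'c', 'a', 'd']
'e': index 0 in ['e', 'c', 'a', 'd'] -> ['e', 'c', 'a', 'd']


Output: [0, 2, 1, 0, 0, 2, 3, 0]


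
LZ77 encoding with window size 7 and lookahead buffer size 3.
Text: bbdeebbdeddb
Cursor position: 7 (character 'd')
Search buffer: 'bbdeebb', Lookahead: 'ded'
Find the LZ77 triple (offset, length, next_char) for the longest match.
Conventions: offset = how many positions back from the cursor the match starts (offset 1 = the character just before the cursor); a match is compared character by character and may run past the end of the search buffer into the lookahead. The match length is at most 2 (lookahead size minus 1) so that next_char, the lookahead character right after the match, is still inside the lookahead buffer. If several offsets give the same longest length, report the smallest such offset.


Try each offset into the search buffer:
  offset=1 (pos 6, char 'b'): match length 0
  offset=2 (pos 5, char 'b'): match length 0
  offset=3 (pos 4, char 'e'): match length 0
  offset=4 (pos 3, char 'e'): match length 0
  offset=5 (pos 2, char 'd'): match length 2
  offset=6 (pos 1, char 'b'): match length 0
  offset=7 (pos 0, char 'b'): match length 0
Longest match has length 2 at offset 5.
next_char = character at position 7 + 2 = 9 -> 'd'

Best match: offset=5, length=2 (matching 'de' starting at position 2)
LZ77 triple: (5, 2, 'd')


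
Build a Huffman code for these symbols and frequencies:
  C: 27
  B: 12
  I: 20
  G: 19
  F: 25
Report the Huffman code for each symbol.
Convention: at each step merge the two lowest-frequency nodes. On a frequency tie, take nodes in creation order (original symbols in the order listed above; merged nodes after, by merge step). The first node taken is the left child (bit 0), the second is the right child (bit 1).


Huffman tree construction:
Step 1: Merge B(12) + G(19) = 31
Step 2: Merge I(20) + F(25) = 45
Step 3: Merge C(27) + (B+G)(31) = 58
Step 4: Merge (I+F)(45) + (C+(B+G))(58) = 103
Read each symbol's code off the tree from the root (left child = 0, right child = 1).

Codes:
  C: 10 (length 2)
  B: 110 (length 3)
  I: 00 (length 2)
  G: 111 (length 3)
  F: 01 (length 2)
Average code length: 237/103 = 2.3010 bits/symbol


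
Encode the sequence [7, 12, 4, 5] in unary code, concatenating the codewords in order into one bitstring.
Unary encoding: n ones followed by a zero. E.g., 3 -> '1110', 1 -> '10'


Encode each number as n ones followed by a terminating 0:
  7 -> 11111110 (8 bits)
  12 -> 1111111111110 (13 bits)
  4 -> 11110 (5 bits)
  5 -> 111110 (6 bits)
Total length = 8 + 13 + 5 + 6 = 32 bits.

Unary([7, 12, 4, 5]) = 11111110111111111111011110111110 (32 bits)


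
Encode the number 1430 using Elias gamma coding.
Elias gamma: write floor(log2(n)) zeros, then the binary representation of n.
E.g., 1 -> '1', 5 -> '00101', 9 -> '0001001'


num_bits = floor(log2(1430)) + 1 = 11
leading_zeros = num_bits - 1 = 10
binary(1430) = 10110010110

Elias gamma(1430) = '0000000000' + '10110010110' = 000000000010110010110 (21 bits)


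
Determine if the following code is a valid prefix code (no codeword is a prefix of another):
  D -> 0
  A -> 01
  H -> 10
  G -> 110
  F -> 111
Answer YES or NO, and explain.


Checking each pair (does one codeword prefix another?):
  D='0' vs A='01': prefix -- VIOLATION

NO -- this is NOT a valid prefix code. D (0) is a prefix of A (01).


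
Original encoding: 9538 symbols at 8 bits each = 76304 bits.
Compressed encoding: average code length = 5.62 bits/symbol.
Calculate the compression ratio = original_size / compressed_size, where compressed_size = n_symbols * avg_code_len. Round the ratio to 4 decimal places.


original_size = n_symbols * orig_bits = 9538 * 8 = 76304 bits
compressed_size = n_symbols * avg_code_len = 9538 * 5.62 = 53603.56 bits
ratio = original_size / compressed_size = 76304 / 53603.56 = 1.4235

Compression ratio = 1.4235


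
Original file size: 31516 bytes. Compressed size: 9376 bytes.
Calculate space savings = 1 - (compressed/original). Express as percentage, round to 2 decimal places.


ratio = compressed/original = 9376/31516 = 0.2975
savings = 1 - ratio = 1 - 0.2975 = 0.7025
as a percentage: 0.7025 * 100 = 70.25%

Space savings = 1 - 9376/31516 = 70.25%


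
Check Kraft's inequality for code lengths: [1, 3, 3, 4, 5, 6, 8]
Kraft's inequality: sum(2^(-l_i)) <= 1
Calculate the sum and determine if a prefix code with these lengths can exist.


Sum = 2^(-1) + 2^(-3) + 2^(-3) + 2^(-4) + 2^(-5) + 2^(-6) + 2^(-8)
    = 0.5 + 0.125 + 0.125 + 0.0625 + 0.03125 + 0.015625 + 0.00390625
    = 221/256 = 0.86328125
Since 0.86328125 <= 1, Kraft's inequality IS satisfied.
A prefix code with these lengths CAN exist.

Kraft sum = 0.86328125. Satisfied.


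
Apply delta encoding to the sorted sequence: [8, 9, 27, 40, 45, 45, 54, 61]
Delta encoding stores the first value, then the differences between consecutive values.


First value: 8
Deltas:
  9 - 8 = 1
  27 - 9 = 18
  40 - 27 = 13
  45 - 40 = 5
  45 - 45 = 0
  54 - 45 = 9
  61 - 54 = 7


Delta encoded: [8, 1, 18, 13, 5, 0, 9, 7]


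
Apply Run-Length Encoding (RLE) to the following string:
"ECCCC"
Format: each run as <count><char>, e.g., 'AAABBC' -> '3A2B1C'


Scanning runs left to right:
  i=0: run of 'E' x 1 -> '1E'
  i=1: run of 'C' x 4 -> '4C'

RLE = 1E4C


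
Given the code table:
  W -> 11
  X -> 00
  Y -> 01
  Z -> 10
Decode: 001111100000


Decoding:
00 -> X
11 -> W
11 -> W
10 -> Z
00 -> X
00 -> X


Result: XWWZXX


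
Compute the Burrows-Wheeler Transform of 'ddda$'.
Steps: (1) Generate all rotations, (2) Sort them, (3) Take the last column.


Rotations (sorted):
  0: $ddda -> last char: a
  1: a$ddd -> last char: d
  2: da$dd -> last char: d
  3: dda$d -> last char: d
  4: ddda$ -> last char: $


BWT = addd$


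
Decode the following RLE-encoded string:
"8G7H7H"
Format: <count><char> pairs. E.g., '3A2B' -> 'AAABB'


Expanding each <count><char> pair:
  8G -> 'GGGGGGGG'
  7H -> 'HHHHHHH'
  7H -> 'HHHHHHH'

Decoded = GGGGGGGGHHHHHHHHHHHHHH


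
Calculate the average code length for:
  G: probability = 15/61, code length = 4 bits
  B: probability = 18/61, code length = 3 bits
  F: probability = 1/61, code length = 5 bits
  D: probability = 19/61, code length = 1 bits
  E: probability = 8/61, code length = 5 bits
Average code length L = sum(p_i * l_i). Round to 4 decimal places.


Weighted contributions p_i * l_i:
  G: (15/61) * 4 = 60/61
  B: (18/61) * 3 = 54/61
  F: (1/61) * 5 = 5/61
  D: (19/61) * 1 = 19/61
  E: (8/61) * 5 = 40/61
Sum = (60 + 54 + 5 + 19 + 40)/61 = 178/61

L = 178/61 = 2.9180 bits/symbol


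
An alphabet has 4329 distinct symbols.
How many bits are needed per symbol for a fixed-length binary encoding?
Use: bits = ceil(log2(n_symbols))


log2(4329) = 12.0798
Bracket: 2^12 = 4096 < 4329 <= 2^13 = 8192
So ceil(log2(4329)) = 13

bits = ceil(log2(4329)) = ceil(12.0798) = 13 bits


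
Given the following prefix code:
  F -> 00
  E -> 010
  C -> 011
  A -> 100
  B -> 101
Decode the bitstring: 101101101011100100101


Decoding step by step:
Bits 101 -> B
Bits 101 -> B
Bits 101 -> B
Bits 011 -> C
Bits 100 -> A
Bits 100 -> A
Bits 101 -> B


Decoded message: BBBCAAB


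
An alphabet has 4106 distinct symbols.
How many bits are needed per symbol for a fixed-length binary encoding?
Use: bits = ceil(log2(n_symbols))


log2(4106) = 12.0035
Bracket: 2^12 = 4096 < 4106 <= 2^13 = 8192
So ceil(log2(4106)) = 13

bits = ceil(log2(4106)) = ceil(12.0035) = 13 bits


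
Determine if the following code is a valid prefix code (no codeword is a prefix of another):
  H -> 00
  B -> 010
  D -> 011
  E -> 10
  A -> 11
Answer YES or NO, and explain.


Checking each pair (does one codeword prefix another?):
  H='00' vs B='010': no prefix
  H='00' vs D='011': no prefix
  H='00' vs E='10': no prefix
  H='00' vs A='11': no prefix
  B='010' vs H='00': no prefix
  B='010' vs D='011': no prefix
  B='010' vs E='10': no prefix
  B='010' vs A='11': no prefix
  D='011' vs H='00': no prefix
  D='011' vs B='010': no prefix
  D='011' vs E='10': no prefix
  D='011' vs A='11': no prefix
  E='10' vs H='00': no prefix
  E='10' vs B='010': no prefix
  E='10' vs D='011': no prefix
  E='10' vs A='11': no prefix
  A='11' vs H='00': no prefix
  A='11' vs B='010': no prefix
  A='11' vs D='011': no prefix
  A='11' vs E='10': no prefix
No violation found over all pairs.

YES -- this is a valid prefix code. No codeword is a prefix of any other codeword.


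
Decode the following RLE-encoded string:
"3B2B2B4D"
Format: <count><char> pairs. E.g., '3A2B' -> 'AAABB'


Expanding each <count><char> pair:
  3B -> 'BBB'
  2B -> 'BB'
  2B -> 'BB'
  4D -> 'DDDD'

Decoded = BBBBBBBDDDD


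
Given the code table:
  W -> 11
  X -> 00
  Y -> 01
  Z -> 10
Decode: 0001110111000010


Decoding:
00 -> X
01 -> Y
11 -> W
01 -> Y
11 -> W
00 -> X
00 -> X
10 -> Z


Result: XYWYWXXZ


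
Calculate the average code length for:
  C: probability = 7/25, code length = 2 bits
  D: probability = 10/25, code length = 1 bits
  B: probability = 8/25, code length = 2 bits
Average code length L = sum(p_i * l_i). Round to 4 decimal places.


Weighted contributions p_i * l_i:
  C: (7/25) * 2 = 14/25
  D: (10/25) * 1 = 10/25
  B: (8/25) * 2 = 16/25
Sum = (14 + 10 + 16)/25 = 40/25

L = 40/25 = 1.6000 bits/symbol


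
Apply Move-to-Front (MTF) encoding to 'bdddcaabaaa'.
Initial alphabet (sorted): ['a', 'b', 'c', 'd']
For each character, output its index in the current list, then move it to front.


MTF encoding:
'b': index 1 in ['a', 'b', 'c', 'd'] -> ['b', 'a', 'c', 'd']
'd': index 3 in ['b', 'a', 'c', 'd'] -> ['d', 'b', 'a', 'c']
'd': index 0 in ['d', 'b', 'a', 'c'] -> ['d', 'b', 'a', 'c']
'd': index 0 in ['d', 'b', 'a', 'c'] -> ['d', 'b', 'a', 'c']
'c': index 3 in ['d', 'b', 'a', 'c'] -> ['c', 'd', 'b', 'a']
'a': index 3 in ['c', 'd', 'b', 'a'] -> ['a', 'c', 'd', 'b']
'a': index 0 in ['a', 'c', 'd', 'b'] -> ['a', 'c', 'd', 'b']
'b': index 3 in ['a', 'c', 'd', 'b'] -> ['b', 'a', 'c', 'd']
'a': index 1 in ['b', 'a', 'c', 'd'] -> ['a', 'b', 'c', 'd']
'a': index 0 in ['a', 'b', 'c', 'd'] -> ['a', 'b', 'c', 'd']
'a': index 0 in ['a', 'b', 'c', 'd'] -> ['a', 'b', 'c', 'd']


Output: [1, 3, 0, 0, 3, 3, 0, 3, 1, 0, 0]


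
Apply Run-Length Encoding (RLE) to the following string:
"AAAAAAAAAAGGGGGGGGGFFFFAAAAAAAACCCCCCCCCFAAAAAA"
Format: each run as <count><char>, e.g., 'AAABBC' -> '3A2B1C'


Scanning runs left to right:
  i=0: run of 'A' x 10 -> '10A'
  i=10: run of 'G' x 9 -> '9G'
  i=19: run of 'F' x 4 -> '4F'
  i=23: run of 'A' x 8 -> '8A'
  i=31: run of 'C' x 9 -> '9C'
  i=40: run of 'F' x 1 -> '1F'
  i=41: run of 'A' x 6 -> '6A'

RLE = 10A9G4F8A9C1F6A


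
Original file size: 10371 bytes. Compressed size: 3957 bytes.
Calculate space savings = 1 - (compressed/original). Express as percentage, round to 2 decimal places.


ratio = compressed/original = 3957/10371 = 0.381545
savings = 1 - ratio = 1 - 0.381545 = 0.618455
as a percentage: 0.618455 * 100 = 61.85%

Space savings = 1 - 3957/10371 = 61.85%


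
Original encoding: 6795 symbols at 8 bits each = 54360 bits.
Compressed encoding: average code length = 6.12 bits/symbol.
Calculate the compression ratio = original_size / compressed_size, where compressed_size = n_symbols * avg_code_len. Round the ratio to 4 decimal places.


original_size = n_symbols * orig_bits = 6795 * 8 = 54360 bits
compressed_size = n_symbols * avg_code_len = 6795 * 6.12 = 41585.4 bits
ratio = original_size / compressed_size = 54360 / 41585.4 = 1.3072

Compression ratio = 1.3072


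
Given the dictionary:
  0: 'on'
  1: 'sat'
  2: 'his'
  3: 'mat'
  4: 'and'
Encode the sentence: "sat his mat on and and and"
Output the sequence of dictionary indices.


Look up each word in the dictionary:
  'sat' -> 1
  'his' -> 2
  'mat' -> 3
  'on' -> 0
  'and' -> 4
  'and' -> 4
  'and' -> 4

Encoded: [1, 2, 3, 0, 4, 4, 4]
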